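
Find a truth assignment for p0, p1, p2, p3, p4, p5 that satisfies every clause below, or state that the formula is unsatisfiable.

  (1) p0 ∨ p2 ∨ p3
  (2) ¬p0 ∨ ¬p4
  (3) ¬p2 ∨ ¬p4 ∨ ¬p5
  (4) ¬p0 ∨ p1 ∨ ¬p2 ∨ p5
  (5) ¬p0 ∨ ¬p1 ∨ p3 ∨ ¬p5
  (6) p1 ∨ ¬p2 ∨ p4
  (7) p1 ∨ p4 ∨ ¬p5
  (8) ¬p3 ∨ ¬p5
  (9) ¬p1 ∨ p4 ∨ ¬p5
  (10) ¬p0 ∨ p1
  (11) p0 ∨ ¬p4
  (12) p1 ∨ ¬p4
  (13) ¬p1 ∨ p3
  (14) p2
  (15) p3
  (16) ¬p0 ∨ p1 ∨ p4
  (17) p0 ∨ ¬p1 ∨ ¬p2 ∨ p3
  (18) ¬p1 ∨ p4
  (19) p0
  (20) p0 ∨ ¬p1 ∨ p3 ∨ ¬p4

Case p0 = True:
  (¬p0 ∨ ¬p4) forces p4 = False.
  (¬p0 ∨ p1) forces p1 = True.
  Clause (¬p1 ∨ p4) is falsified — contradiction.
Case p0 = False:
  Clause (p0) is falsified — contradiction.
Both cases fail, so the formula is unsatisfiable.

UNSATISFIABLE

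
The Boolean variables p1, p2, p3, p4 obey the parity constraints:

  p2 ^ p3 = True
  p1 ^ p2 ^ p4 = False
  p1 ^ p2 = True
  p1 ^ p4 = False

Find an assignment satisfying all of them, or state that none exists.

p1: True, p2: False, p3: True, p4: True

p2 ^ p3 = F ^ T = True ✓
p1 ^ p2 ^ p4 = T ^ F ^ T = False ✓
p1 ^ p2 = T ^ F = True ✓
p1 ^ p4 = T ^ T = False ✓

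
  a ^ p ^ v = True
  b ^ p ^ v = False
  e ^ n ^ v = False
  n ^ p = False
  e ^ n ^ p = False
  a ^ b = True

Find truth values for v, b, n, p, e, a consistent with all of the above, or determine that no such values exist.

v = True, b = False, n = True, p = True, e = False, a = True

a ^ p ^ v = T ^ T ^ T = True ✓
b ^ p ^ v = F ^ T ^ T = False ✓
e ^ n ^ v = F ^ T ^ T = False ✓
n ^ p = T ^ T = False ✓
e ^ n ^ p = F ^ T ^ T = False ✓
a ^ b = T ^ F = True ✓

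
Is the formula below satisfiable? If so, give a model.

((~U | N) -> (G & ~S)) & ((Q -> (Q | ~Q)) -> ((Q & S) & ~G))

Q = True, N = False, S = True, G = False, U = True

  (~U | N) -> (G & ~S) = True
    ~U | N = False
      ~U = False
    G & ~S = False
      ~S = False
  (Q -> (Q | ~Q)) -> ((Q & S) & ~G) = True
    Q -> (Q | ~Q) = True
      Q | ~Q = True
        ~Q = False
    (Q & S) & ~G = True
      Q & S = True
      ~G = True
Both conjuncts True, so the formula holds.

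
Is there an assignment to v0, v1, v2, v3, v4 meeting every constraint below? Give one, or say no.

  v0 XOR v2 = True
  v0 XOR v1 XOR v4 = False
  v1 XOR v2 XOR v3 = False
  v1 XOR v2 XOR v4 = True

v0=F, v1=F, v2=T, v3=T, v4=F

v0 XOR v2 = F XOR T = True ✓
v0 XOR v1 XOR v4 = F XOR F XOR F = False ✓
v1 XOR v2 XOR v3 = F XOR T XOR T = False ✓
v1 XOR v2 XOR v4 = F XOR T XOR F = True ✓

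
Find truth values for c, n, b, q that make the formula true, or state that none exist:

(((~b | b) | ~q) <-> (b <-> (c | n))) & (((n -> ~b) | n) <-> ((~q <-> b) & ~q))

c=T, n=F, b=T, q=F

  ((~b | b) | ~q) <-> (b <-> (c | n)) = True
    (~b | b) | ~q = True
      ~b | b = True
        ~b = False
      ~q = True
    b <-> (c | n) = True
      c | n = True
  ((n -> ~b) | n) <-> ((~q <-> b) & ~q) = True
    (n -> ~b) | n = True
      n -> ~b = True
        ~b = False
    (~q <-> b) & ~q = True
      ~q <-> b = True
        ~q = True
      ~q = True
Both conjuncts True, so the formula holds.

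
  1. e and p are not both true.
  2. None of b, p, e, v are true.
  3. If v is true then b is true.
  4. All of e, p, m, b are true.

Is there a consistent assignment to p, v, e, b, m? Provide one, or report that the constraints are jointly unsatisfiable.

Case p = True:
  Constraint (2) is violated (p=T) — contradiction.
Case p = False:
  Constraint (4) is violated (p=F) — contradiction.
Both cases fail — unsatisfiable.

The formula is unsatisfiable.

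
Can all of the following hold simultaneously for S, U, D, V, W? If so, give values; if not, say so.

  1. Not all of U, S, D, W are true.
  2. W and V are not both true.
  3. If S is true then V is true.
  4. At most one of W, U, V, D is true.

S = False; U = False; D = False; V = True; W = False

  (1) {U, S, D, W}: 0/4 true — not all ✓
  (2) W=F, V=T — not both ✓
  (3) S=F ⇒ V: vacuous ✓
  (4) {W, U, V, D}: 1 true — at most one ✓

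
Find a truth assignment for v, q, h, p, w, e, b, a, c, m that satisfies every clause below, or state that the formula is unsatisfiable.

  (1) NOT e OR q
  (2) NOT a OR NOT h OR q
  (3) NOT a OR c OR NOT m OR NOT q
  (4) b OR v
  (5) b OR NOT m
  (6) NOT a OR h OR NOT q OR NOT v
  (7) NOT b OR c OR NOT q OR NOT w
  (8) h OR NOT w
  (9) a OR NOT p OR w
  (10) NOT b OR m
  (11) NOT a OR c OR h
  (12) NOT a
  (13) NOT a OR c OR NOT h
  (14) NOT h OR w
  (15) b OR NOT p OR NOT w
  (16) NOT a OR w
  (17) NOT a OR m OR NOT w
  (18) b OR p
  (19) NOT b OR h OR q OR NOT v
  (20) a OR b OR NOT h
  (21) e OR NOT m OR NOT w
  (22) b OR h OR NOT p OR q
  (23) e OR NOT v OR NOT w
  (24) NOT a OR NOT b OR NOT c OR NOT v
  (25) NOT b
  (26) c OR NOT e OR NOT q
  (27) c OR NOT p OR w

Case b = True:
  Clause (NOT b) is falsified — contradiction.
Case b = False:
  (b OR v) forces v = True.
  (b OR NOT m) forces m = False.
  (NOT a) forces a = False.
  (b OR p) forces p = True.
  (a OR NOT p OR w) forces w = True.
  Clause (b OR NOT p OR NOT w) is falsified — contradiction.
Both cases fail, so the formula is unsatisfiable.

The formula is unsatisfiable.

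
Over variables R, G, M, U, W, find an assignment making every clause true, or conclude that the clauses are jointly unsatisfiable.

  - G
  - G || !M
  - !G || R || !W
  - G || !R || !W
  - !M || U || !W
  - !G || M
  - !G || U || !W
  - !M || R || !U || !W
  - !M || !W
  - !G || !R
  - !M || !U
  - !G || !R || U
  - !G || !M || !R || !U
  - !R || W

R: False; G: True; M: True; U: False; W: False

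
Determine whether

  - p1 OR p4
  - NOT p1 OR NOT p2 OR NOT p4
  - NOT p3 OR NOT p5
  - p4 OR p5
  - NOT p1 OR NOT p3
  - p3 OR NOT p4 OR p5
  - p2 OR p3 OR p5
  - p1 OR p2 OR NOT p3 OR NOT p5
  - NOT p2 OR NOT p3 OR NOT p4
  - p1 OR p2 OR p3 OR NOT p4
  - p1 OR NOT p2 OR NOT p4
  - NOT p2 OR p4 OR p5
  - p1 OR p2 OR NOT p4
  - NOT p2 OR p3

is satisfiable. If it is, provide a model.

p1=T, p2=F, p3=F, p4=T, p5=T

Try p1 = False:
  (p1 OR p4) forces p4 = True.
  (p1 OR NOT p2 OR NOT p4) forces p2 = False.
  clause (p1 OR p2 OR NOT p4) is falsified — backtrack.
So p1 = True.
  then (NOT p1 OR NOT p3) forces p3 = False.
  then (NOT p2 OR p3) forces p2 = False.
  then (p2 OR p3 OR p5) forces p5 = True.
Set p4 = True.
All clauses satisfied.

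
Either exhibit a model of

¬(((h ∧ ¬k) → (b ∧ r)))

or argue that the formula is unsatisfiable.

k = False; h = True; b = True; r = False

  ¬(((h ∧ ¬k) → (b ∧ r))) = True
    (h ∧ ¬k) → (b ∧ r) = False
      h ∧ ¬k = True
        ¬k = True
      b ∧ r = False
The formula evaluates to True.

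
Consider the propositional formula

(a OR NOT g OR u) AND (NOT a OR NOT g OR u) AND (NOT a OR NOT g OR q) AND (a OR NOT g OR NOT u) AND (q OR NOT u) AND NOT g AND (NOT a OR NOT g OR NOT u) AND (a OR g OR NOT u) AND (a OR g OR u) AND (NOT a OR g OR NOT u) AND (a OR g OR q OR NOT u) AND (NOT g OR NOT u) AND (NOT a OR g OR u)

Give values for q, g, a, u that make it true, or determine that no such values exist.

The formula is unsatisfiable.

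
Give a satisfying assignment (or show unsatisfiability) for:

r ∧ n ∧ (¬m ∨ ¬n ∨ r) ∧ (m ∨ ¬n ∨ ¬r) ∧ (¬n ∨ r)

r = True; m = True; n = True

Unit clause (r) forces r = True.
Unit clause (n) forces n = True.
In (m ∨ ¬n ∨ ¬r) only m is left, so m = True.
All clauses satisfied.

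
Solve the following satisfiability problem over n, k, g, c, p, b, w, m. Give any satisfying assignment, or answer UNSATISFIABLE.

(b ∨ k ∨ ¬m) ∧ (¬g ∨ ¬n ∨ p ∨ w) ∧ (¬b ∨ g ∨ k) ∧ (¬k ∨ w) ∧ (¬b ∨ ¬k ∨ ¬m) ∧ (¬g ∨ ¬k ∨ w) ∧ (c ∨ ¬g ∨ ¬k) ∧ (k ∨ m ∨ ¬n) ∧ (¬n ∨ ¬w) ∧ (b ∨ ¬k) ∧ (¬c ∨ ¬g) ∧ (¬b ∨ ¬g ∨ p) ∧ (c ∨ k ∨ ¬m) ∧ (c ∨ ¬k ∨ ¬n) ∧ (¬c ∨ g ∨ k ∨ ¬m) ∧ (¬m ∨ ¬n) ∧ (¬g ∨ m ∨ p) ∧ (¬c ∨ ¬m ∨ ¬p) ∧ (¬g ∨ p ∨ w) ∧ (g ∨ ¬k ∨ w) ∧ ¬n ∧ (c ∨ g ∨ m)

Unit clause (¬n) forces n = False.
Set k = True.
  then (¬k ∨ w) forces w = True.
  then (b ∨ ¬k) forces b = True.
  then (¬b ∨ ¬k ∨ ¬m) forces m = False.
Try g = True:
  (c ∨ ¬g ∨ ¬k) forces c = True.
  clause (¬c ∨ ¬g) is falsified — backtrack.
So g = False.
  then (c ∨ g ∨ m) forces c = True.
Set p = True.
All clauses satisfied.

n=F, k=T, g=F, c=T, p=T, b=T, w=T, m=F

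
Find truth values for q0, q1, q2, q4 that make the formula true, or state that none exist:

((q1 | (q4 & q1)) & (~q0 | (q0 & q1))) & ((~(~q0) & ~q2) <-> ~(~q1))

q0 = True; q1 = True; q2 = False; q4 = False

  (q1 | (q4 & q1)) & (~q0 | (q0 & q1)) = True
    q1 | (q4 & q1) = True
      q4 & q1 = False
    ~q0 | (q0 & q1) = True
      ~q0 = False
      q0 & q1 = True
  (~(~q0) & ~q2) <-> ~(~q1) = True
    ~(~q0) & ~q2 = True
      ~(~q0) = True
        ~q0 = False
      ~q2 = True
    ~(~q1) = True
      ~q1 = False
Both conjuncts True, so the formula holds.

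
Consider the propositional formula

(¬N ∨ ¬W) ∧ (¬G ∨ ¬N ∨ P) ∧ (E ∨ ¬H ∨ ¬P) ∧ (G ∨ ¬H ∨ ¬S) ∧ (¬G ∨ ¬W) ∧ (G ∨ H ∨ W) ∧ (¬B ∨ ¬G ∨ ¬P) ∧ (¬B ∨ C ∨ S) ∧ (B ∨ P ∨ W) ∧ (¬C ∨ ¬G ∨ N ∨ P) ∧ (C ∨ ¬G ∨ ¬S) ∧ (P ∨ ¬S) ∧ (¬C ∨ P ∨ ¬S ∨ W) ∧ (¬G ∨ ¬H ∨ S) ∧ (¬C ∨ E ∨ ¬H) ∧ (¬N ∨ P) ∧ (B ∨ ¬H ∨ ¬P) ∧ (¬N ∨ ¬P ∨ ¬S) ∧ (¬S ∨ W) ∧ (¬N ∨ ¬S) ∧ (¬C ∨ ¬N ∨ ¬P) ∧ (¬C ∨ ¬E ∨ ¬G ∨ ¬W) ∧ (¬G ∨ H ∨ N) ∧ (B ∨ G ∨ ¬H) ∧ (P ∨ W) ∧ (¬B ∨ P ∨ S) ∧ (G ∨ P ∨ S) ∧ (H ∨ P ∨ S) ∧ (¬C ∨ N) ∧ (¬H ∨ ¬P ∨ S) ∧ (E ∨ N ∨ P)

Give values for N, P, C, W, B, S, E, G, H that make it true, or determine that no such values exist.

Set N = False.
  then (¬C ∨ N) forces C = False.
Try P = False:
  (P ∨ ¬S) forces S = False.
  (¬B ∨ C ∨ S) forces B = False.
  (B ∨ P ∨ W) forces W = True.
  (¬G ∨ ¬W) forces G = False.
  clause (G ∨ P ∨ S) is falsified — backtrack.
So P = True.
Try W = False:
  (¬S ∨ W) forces S = False.
  (¬B ∨ C ∨ S) forces B = False.
  (B ∨ ¬H ∨ ¬P) forces H = False.
  (G ∨ H ∨ W) forces G = True.
  clause (¬G ∨ H ∨ N) is falsified — backtrack.
So W = True.
  then (¬G ∨ ¬W) forces G = False.
Set B = False.
  then (B ∨ ¬H ∨ ¬P) forces H = False.
Set S = False.
Set E = False.
All clauses satisfied.

N = False, P = True, C = False, W = True, B = False, S = False, E = False, G = False, H = False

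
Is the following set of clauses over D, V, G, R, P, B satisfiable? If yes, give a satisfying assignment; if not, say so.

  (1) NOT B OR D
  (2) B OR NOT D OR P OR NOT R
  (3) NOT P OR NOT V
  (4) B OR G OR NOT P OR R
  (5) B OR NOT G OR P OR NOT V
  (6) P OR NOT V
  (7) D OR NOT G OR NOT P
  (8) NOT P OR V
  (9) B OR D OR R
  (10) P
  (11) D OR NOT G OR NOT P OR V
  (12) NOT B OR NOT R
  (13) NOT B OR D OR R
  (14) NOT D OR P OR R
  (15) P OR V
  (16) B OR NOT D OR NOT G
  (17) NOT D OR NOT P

UNSATISFIABLE

Case P = True:
  (NOT P OR NOT V) forces V = False.
  Clause (NOT P OR V) is falsified — contradiction.
Case P = False:
  Clause (P) is falsified — contradiction.
Both cases fail, so the formula is unsatisfiable.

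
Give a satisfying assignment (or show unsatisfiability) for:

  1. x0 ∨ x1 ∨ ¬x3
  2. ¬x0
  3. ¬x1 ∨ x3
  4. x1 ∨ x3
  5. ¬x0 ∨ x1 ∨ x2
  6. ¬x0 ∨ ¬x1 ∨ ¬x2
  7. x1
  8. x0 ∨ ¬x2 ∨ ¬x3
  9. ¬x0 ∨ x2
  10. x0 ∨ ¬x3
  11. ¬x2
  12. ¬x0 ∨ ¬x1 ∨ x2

No satisfying assignment exists.

Case x0 = True:
  Clause (¬x0) is falsified — contradiction.
Case x0 = False:
  (x1) forces x1 = True.
  (¬x1 ∨ x3) forces x3 = True.
  Clause (x0 ∨ ¬x3) is falsified — contradiction.
Both cases fail, so the formula is unsatisfiable.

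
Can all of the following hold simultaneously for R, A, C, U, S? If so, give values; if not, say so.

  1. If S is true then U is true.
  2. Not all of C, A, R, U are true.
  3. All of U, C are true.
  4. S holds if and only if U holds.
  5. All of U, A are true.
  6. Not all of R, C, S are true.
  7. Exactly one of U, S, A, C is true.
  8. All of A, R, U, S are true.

Case A = True:
  (3) forces U = True.
  Constraint (7) is violated (U=T, A=T) — contradiction.
Case A = False:
  Constraint (5) is violated (A=F) — contradiction.
Both cases fail — unsatisfiable.

Unsatisfiable — no assignment works.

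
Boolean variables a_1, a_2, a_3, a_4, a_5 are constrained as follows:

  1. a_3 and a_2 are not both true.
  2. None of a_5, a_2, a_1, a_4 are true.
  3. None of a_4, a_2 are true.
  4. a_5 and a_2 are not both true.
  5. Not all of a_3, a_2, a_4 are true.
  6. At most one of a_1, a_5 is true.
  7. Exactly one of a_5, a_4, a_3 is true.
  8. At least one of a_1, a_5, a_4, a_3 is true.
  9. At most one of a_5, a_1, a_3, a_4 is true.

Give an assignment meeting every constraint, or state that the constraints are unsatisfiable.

a_1 = False, a_2 = False, a_3 = True, a_4 = False, a_5 = False

  (1) a_3=T, a_2=F — not both ✓
  (2) {a_5, a_2, a_1, a_4}: 0 true — none ✓
  (3) {a_4, a_2}: 0 true — none ✓
  (4) a_5=F, a_2=F — not both ✓
  (5) {a_3, a_2, a_4}: 1/3 true — not all ✓
  (6) {a_1, a_5}: 0 true — at most one ✓
  (7) {a_5, a_4, a_3}: 1 true — exactly one ✓
  (8) {a_1, a_5, a_4, a_3}: 1 true — at least one ✓
  (9) {a_5, a_1, a_3, a_4}: 1 true — at most one ✓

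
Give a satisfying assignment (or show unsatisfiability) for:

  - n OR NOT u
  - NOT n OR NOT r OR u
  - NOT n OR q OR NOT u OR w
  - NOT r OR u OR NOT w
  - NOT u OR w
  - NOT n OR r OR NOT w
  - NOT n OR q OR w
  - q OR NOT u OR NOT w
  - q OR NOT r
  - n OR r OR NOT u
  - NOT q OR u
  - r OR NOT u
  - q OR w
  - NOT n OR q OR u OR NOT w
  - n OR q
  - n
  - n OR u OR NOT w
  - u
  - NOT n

UNSATISFIABLE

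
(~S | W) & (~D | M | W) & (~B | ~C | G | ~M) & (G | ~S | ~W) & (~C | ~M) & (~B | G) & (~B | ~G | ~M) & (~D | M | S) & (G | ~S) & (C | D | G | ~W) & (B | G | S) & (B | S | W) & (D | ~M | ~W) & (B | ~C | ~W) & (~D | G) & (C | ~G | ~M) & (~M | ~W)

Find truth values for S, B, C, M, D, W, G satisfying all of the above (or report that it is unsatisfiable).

Set S = True.
  then (~S | W) forces W = True.
  then (G | ~S | ~W) forces G = True.
  then (~M | ~W) forces M = False.
Set B = False.
  then (B | ~C | ~W) forces C = False.
Set D = True.
All clauses satisfied.

S: True, B: False, C: False, M: False, D: True, W: True, G: True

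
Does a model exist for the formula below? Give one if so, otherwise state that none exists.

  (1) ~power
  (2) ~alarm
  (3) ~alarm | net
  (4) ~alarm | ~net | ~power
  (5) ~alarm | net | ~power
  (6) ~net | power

alarm = False, power = False, net = False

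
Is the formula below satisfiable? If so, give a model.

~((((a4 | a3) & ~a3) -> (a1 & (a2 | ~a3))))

a1=F, a2=T, a3=F, a4=T

  ~((((a4 | a3) & ~a3) -> (a1 & (a2 | ~a3)))) = True
    ((a4 | a3) & ~a3) -> (a1 & (a2 | ~a3)) = False
      (a4 | a3) & ~a3 = True
        a4 | a3 = True
        ~a3 = True
      a1 & (a2 | ~a3) = False
        a2 | ~a3 = True
          ~a3 = True
The formula evaluates to True.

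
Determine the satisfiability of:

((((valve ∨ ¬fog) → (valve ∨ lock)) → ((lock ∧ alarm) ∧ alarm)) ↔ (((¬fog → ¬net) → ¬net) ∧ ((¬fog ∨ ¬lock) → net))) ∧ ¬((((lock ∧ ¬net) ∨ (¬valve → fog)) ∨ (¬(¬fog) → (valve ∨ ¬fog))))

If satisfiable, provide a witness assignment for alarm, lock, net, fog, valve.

The conjunct ¬((((lock ∧ ¬net) ∨ (¬valve → fog)) ∨ (¬(¬fog) → (valve ∨ ¬fog)))) is unsatisfiable on its own:
  fog = True: this becomes ¬((True ∨ valve)) = False.
  fog = False: this becomes ¬((((lock ∧ ¬net) ∨ valve) ∨ True)) = False.
So the whole conjunction is unsatisfiable.

Unsatisfiable — no assignment works.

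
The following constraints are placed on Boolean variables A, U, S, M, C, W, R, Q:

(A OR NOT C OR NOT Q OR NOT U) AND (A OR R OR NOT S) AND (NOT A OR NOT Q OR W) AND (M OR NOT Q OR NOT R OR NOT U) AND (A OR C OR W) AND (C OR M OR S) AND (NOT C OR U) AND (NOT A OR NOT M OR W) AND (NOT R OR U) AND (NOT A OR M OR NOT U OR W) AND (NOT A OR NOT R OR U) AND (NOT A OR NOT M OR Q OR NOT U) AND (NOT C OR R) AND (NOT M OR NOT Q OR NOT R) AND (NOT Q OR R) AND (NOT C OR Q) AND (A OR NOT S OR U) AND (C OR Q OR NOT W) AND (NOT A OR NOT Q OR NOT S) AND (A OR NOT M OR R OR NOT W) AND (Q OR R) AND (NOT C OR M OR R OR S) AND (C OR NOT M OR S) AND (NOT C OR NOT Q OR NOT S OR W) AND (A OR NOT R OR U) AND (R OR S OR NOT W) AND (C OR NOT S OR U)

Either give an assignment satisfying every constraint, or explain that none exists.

Case Q = True:
  (NOT Q OR R) forces R = True.
  (NOT R OR U) forces U = True.
  (M OR NOT Q OR NOT R OR NOT U) forces M = True.
  Clause (NOT M OR NOT Q OR NOT R) is falsified — contradiction.
Case Q = False:
  (NOT C OR Q) forces C = False.
  (C OR Q OR NOT W) forces W = False.
  (A OR C OR W) forces A = True.
  (NOT A OR NOT M OR W) forces M = False.
  (C OR M OR S) forces S = True.
  (NOT A OR M OR NOT U OR W) forces U = False.
  Clause (C OR NOT S OR U) is falsified — contradiction.
Both cases fail, so the formula is unsatisfiable.

No satisfying assignment exists.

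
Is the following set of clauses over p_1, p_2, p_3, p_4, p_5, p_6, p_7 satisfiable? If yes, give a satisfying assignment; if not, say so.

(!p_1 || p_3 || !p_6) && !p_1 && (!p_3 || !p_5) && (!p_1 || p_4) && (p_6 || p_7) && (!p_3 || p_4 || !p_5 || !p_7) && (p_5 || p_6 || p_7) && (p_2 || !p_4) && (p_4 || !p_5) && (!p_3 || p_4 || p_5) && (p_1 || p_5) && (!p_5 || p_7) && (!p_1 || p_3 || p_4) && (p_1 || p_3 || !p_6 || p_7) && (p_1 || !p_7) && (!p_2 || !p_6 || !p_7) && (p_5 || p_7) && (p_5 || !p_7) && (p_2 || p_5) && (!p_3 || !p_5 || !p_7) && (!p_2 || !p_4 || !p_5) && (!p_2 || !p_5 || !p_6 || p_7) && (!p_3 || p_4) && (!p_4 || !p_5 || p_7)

No satisfying assignment exists.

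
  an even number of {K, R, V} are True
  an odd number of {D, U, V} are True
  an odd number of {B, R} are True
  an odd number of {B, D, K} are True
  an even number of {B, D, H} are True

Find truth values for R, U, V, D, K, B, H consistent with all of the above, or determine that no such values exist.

R = False, U = True, V = False, D = False, K = False, B = True, H = True

{K, R, V}: 0 true → even ✓
{D, U, V}: 1 true → odd ✓
{B, R}: 1 true → odd ✓
{B, D, K}: 1 true → odd ✓
{B, D, H}: 2 true → even ✓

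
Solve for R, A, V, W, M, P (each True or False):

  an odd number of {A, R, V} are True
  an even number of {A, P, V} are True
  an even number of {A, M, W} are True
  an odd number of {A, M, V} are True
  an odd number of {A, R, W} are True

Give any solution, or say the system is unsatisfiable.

Adding constraints 1, 3, 4, 5 mod 2: every variable appears an even number of times on the left, so the left side is 0.
But the right sides sum to 1 (mod 2). 0 ≠ 1 — the system is inconsistent.

Unsatisfiable — no assignment works.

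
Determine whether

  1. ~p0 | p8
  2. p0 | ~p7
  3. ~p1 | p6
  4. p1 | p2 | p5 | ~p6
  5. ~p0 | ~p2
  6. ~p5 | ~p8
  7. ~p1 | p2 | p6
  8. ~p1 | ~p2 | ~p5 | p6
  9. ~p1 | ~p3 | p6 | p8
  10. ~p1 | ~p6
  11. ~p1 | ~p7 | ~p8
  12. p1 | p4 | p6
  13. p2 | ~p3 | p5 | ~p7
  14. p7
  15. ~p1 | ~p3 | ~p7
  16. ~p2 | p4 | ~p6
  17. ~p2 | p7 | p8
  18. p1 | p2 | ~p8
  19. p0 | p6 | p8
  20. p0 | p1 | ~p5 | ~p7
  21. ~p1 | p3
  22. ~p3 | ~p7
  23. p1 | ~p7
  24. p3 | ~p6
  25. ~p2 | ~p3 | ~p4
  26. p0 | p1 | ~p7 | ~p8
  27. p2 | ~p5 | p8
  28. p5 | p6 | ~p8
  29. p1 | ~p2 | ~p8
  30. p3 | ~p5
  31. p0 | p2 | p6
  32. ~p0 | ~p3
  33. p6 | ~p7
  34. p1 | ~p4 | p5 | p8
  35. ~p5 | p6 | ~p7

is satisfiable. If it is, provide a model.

Case p1 = True:
  (~p1 | p6) forces p6 = True.
  Clause (~p1 | ~p6) is falsified — contradiction.
Case p1 = False:
  (p7) forces p7 = True.
  Clause (p1 | ~p7) is falsified — contradiction.
Both cases fail, so the formula is unsatisfiable.

Unsatisfiable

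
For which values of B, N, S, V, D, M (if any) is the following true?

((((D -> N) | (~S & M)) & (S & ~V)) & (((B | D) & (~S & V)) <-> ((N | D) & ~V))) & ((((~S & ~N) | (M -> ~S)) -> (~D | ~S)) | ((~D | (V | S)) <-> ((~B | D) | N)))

B = False, N = False, S = True, V = False, D = False, M = False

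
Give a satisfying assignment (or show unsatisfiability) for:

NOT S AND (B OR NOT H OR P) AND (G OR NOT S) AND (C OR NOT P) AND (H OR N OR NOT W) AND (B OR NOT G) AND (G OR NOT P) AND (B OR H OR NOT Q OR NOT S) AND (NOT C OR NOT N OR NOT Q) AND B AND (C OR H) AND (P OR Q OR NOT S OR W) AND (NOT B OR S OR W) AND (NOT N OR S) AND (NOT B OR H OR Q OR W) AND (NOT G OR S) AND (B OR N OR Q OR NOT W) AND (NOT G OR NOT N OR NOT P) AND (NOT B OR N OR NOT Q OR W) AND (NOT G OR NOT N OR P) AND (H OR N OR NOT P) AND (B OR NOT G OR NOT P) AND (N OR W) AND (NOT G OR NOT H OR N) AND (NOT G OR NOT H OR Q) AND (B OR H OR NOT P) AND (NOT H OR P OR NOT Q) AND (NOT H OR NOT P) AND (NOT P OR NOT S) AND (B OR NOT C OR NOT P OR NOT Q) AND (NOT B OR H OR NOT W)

Unit clause (NOT S) forces S = False.
Unit clause (B) forces B = True.
In (NOT B OR S OR W) only W is left, so W = True.
In (NOT N OR S) only NOT N is left, so N = False.
In (NOT G OR S) only NOT G is left, so G = False.
In (NOT B OR H OR NOT W) only H is left, so H = True.
In (G OR NOT P) only NOT P is left, so P = False.
In (NOT H OR P OR NOT Q) only NOT Q is left, so Q = False.
Set C = True.
All clauses satisfied.

G = False, C = True, B = True, P = False, H = True, Q = False, N = False, W = True, S = False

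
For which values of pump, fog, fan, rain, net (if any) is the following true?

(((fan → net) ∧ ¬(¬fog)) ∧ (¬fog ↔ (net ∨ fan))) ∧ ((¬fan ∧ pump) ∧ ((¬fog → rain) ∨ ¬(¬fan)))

pump = True, fog = True, fan = False, rain = False, net = False

  ((fan → net) ∧ ¬(¬fog)) ∧ (¬fog ↔ (net ∨ fan)) = True
    (fan → net) ∧ ¬(¬fog) = True
      fan → net = True
      ¬(¬fog) = True
        ¬fog = False
    ¬fog ↔ (net ∨ fan) = True
      ¬fog = False
      net ∨ fan = False
  (¬fan ∧ pump) ∧ ((¬fog → rain) ∨ ¬(¬fan)) = True
    ¬fan ∧ pump = True
      ¬fan = True
    (¬fog → rain) ∨ ¬(¬fan) = True
      ¬fog → rain = True
        ¬fog = False
      ¬(¬fan) = False
        ¬fan = True
Both conjuncts True, so the formula holds.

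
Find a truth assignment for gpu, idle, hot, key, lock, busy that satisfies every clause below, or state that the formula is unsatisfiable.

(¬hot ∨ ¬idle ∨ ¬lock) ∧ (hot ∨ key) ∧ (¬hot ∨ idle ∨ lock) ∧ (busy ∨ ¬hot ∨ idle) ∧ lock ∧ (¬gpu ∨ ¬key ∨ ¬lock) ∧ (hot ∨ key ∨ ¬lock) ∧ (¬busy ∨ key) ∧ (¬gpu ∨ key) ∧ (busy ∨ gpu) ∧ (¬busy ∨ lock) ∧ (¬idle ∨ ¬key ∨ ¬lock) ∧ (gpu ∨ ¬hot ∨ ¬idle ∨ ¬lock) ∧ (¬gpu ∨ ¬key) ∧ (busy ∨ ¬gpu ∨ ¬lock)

gpu=F, idle=F, hot=T, key=T, lock=T, busy=T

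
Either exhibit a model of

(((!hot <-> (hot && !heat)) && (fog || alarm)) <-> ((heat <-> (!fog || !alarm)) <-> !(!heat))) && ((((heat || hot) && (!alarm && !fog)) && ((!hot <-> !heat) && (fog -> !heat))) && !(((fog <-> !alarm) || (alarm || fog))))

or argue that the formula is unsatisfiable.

Case fog = True: the conjunct !fog is False.
Case fog = False: the formula simplifies to (((!hot <-> (hot && !heat)) && alarm) <-> (heat <-> !(!heat))) && ((((heat || hot) && !alarm) && (!hot <-> !heat)) && !((alarm || alarm))).
  alarm = True: the conjunct !alarm is False.
  alarm = False: simplifies to !((heat <-> !(!heat))) && ((heat || hot) && (!hot <-> !heat)).
    heat = True: the conjunct !((heat <-> !(!heat))) becomes !((True <-> True)) = False.
    heat = False: the conjunct !((heat <-> !(!heat))) becomes !((False <-> False)) = False.
Both cases fail — unsatisfiable.

The formula is unsatisfiable.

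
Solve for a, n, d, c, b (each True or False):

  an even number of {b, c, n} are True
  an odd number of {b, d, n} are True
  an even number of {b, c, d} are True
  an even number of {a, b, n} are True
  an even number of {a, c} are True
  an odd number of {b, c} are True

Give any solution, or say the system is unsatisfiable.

a=F, n=T, d=T, c=F, b=T

{b, c, n}: 2 true → even ✓
{b, d, n}: 3 true → odd ✓
{b, c, d}: 2 true → even ✓
{a, b, n}: 2 true → even ✓
{a, c}: 0 true → even ✓
{b, c}: 1 true → odd ✓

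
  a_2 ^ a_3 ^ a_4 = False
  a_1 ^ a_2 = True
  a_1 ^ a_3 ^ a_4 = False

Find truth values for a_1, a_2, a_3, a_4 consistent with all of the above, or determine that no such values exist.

Adding constraints 1, 2, 3 mod 2: every variable appears an even number of times on the left, so the left side is 0.
But the right sides sum to 1 (mod 2). 0 ≠ 1 — the system is inconsistent.

The formula is unsatisfiable.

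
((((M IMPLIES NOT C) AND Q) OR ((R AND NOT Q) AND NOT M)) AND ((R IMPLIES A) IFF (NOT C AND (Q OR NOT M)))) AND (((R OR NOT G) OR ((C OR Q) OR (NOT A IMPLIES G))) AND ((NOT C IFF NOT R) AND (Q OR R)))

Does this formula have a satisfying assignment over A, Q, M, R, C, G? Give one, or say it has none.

A=F, Q=T, M=F, R=T, C=T, G=F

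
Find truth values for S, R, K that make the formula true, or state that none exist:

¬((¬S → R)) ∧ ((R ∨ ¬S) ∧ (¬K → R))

S = False, R = False, K = True

  ¬((¬S → R)) = True
    ¬S → R = False
      ¬S = True
  (R ∨ ¬S) ∧ (¬K → R) = True
    R ∨ ¬S = True
      ¬S = True
    ¬K → R = True
      ¬K = False
Both conjuncts True, so the formula holds.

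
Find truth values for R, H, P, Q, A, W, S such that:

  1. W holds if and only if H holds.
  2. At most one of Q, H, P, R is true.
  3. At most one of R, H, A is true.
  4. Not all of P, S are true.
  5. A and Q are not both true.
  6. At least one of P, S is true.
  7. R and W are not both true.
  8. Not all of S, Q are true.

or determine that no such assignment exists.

R: False; H: False; P: True; Q: False; A: False; W: False; S: False

  (1) W=F, H=F — same ✓
  (2) {Q, H, P, R}: 1 true — at most one ✓
  (3) {R, H, A}: 0 true — at most one ✓
  (4) {P, S}: 1/2 true — not all ✓
  (5) A=F, Q=F — not both ✓
  (6) {P, S}: 1 true — at least one ✓
  (7) R=F, W=F — not both ✓
  (8) {S, Q}: 0/2 true — not all ✓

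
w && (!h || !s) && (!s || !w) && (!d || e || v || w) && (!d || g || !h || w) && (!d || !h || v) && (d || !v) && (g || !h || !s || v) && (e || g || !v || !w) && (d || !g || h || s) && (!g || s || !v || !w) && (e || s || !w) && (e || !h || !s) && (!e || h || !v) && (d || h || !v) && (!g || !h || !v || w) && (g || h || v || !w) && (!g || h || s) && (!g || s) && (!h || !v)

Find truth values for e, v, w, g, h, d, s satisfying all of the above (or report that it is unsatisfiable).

e = True; v = False; w = True; g = False; h = True; d = False; s = False

Unit clause (w) forces w = True.
In (!s || !w) only !s is left, so s = False.
In (e || s || !w) only e is left, so e = True.
In (!g || s) only !g is left, so g = False.
Try v = True:
  (d || !v) forces d = True.
  (!e || h || !v) forces h = True.
  clause (!h || !v) is falsified — backtrack.
So v = False.
  then (g || h || v || !w) forces h = True.
  then (!d || !h || v) forces d = False.
All clauses satisfied.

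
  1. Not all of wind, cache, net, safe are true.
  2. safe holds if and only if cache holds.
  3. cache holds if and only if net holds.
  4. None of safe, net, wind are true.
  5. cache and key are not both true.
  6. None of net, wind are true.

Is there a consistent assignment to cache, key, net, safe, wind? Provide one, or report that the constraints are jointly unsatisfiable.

cache: False, key: True, net: False, safe: False, wind: False

  (1) {wind, cache, net, safe}: 0/4 true — not all ✓
  (2) safe=F, cache=F — same ✓
  (3) cache=F, net=F — same ✓
  (4) {safe, net, wind}: 0 true — none ✓
  (5) cache=F, key=T — not both ✓
  (6) {net, wind}: 0 true — none ✓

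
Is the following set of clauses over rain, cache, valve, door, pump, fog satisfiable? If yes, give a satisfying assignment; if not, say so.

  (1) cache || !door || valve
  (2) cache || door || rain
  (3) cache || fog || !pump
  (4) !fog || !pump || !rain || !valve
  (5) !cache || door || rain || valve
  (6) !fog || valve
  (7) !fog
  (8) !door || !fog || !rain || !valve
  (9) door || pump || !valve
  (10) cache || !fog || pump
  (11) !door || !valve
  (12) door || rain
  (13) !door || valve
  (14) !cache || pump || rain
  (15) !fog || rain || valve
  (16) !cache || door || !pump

Unit clause (!fog) forces fog = False.
Try rain = False:
  (door || rain) forces door = True.
  (!door || !valve) forces valve = False.
  clause (!door || valve) is falsified — backtrack.
So rain = True.
Set cache = False.
  then (cache || fog || !pump) forces pump = False.
Set valve = False.
  then (cache || !door || valve) forces door = False.
All clauses satisfied.

rain = True, cache = False, valve = False, door = False, pump = False, fog = False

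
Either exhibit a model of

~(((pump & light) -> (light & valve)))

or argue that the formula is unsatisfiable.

light = True; pump = True; valve = False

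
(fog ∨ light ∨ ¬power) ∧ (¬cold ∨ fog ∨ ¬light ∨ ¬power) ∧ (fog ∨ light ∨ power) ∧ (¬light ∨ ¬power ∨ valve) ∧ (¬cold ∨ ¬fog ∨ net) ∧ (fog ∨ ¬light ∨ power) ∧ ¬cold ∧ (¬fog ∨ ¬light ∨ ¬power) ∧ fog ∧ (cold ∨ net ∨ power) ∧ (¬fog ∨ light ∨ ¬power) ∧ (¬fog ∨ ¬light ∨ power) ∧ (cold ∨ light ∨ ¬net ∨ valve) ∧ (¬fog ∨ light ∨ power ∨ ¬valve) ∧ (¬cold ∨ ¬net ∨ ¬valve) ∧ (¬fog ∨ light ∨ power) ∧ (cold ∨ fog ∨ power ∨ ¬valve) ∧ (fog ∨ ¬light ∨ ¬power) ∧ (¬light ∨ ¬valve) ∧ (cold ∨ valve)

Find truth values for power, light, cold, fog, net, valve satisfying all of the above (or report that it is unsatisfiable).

Case cold = True:
  Clause (¬cold) is falsified — contradiction.
Case cold = False:
  (fog) forces fog = True.
  (cold ∨ valve) forces valve = True.
  (¬light ∨ ¬valve) forces light = False.
  (¬fog ∨ light ∨ ¬power) forces power = False.
  Clause (¬fog ∨ light ∨ power ∨ ¬valve) is falsified — contradiction.
Both cases fail, so the formula is unsatisfiable.

No satisfying assignment exists.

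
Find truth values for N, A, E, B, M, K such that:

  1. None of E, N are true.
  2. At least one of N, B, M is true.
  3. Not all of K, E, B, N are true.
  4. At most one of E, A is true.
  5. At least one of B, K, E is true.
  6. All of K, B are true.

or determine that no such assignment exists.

N = False, A = False, E = False, B = True, M = False, K = True

  (1) {E, N}: 0 true — none ✓
  (2) {N, B, M}: 1 true — at least one ✓
  (3) {K, E, B, N}: 2/4 true — not all ✓
  (4) {E, A}: 0 true — at most one ✓
  (5) {B, K, E}: 2 true — at least one ✓
  (6) {K, B}: all 2 true ✓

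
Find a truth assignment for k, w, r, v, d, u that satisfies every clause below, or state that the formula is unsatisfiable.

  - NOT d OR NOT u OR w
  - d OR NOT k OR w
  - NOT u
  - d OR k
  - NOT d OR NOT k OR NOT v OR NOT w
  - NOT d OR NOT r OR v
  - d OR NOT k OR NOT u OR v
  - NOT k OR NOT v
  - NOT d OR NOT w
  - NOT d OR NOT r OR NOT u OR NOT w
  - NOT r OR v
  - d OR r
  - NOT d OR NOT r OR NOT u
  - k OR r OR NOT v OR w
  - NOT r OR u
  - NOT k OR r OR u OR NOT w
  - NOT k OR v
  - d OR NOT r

k = False, w = False, r = False, v = False, d = True, u = False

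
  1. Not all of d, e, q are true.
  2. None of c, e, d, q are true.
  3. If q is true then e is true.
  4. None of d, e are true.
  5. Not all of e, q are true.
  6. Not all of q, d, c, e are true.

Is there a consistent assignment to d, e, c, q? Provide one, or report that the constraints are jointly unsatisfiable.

d=F; e=F; c=F; q=F

  (1) {d, e, q}: 0/3 true — not all ✓
  (2) {c, e, d, q}: 0 true — none ✓
  (3) q=F ⇒ e: vacuous ✓
  (4) {d, e}: 0 true — none ✓
  (5) {e, q}: 0/2 true — not all ✓
  (6) {q, d, c, e}: 0/4 true — not all ✓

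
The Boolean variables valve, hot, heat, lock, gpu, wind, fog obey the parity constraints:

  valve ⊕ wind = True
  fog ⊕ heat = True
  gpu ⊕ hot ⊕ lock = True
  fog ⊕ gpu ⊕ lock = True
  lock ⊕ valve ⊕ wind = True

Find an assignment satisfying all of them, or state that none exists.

valve: False; hot: False; heat: True; lock: False; gpu: True; wind: True; fog: False

valve ⊕ wind = F ⊕ T = True ✓
fog ⊕ heat = F ⊕ T = True ✓
gpu ⊕ hot ⊕ lock = T ⊕ F ⊕ F = True ✓
fog ⊕ gpu ⊕ lock = F ⊕ T ⊕ F = True ✓
lock ⊕ valve ⊕ wind = F ⊕ F ⊕ T = True ✓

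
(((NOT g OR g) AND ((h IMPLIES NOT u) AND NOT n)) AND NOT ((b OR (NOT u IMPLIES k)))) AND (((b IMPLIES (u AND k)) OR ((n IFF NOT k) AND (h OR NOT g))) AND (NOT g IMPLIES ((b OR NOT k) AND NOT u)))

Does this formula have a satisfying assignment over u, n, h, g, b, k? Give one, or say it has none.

u = False, n = False, h = False, g = True, b = False, k = False

  ((NOT g OR g) AND ((h IMPLIES NOT u) AND NOT n)) AND NOT ((b OR (NOT u IMPLIES k))) = True
    (NOT g OR g) AND ((h IMPLIES NOT u) AND NOT n) = True
      NOT g OR g = True
        NOT g = False
      (h IMPLIES NOT u) AND NOT n = True
        h IMPLIES NOT u = True
          NOT u = True
        NOT n = True
    NOT ((b OR (NOT u IMPLIES k))) = True
      b OR (NOT u IMPLIES k) = False
        NOT u IMPLIES k = False
          NOT u = True
  ((b IMPLIES (u AND k)) OR ((n IFF NOT k) AND (h OR NOT g))) AND (NOT g IMPLIES ((b OR NOT k) AND NOT u)) = True
    (b IMPLIES (u AND k)) OR ((n IFF NOT k) AND (h OR NOT g)) = True
      b IMPLIES (u AND k) = True
        u AND k = False
      (n IFF NOT k) AND (h OR NOT g) = False
        n IFF NOT k = False
          NOT k = True
        h OR NOT g = False
          NOT g = False
    NOT g IMPLIES ((b OR NOT k) AND NOT u) = True
      NOT g = False
      (b OR NOT k) AND NOT u = True
        b OR NOT k = True
          NOT k = True
        NOT u = True
Both conjuncts True, so the formula holds.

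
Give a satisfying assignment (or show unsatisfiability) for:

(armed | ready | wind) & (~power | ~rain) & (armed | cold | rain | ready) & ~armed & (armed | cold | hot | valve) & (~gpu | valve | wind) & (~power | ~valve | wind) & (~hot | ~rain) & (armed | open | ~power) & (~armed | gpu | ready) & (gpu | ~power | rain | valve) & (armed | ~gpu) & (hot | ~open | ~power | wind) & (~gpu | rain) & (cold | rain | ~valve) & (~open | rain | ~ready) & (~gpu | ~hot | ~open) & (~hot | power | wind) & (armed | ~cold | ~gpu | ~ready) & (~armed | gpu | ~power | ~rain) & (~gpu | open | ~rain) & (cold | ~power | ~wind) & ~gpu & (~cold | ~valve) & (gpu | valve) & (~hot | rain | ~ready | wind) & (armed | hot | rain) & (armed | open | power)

armed: False, valve: True, cold: False, ready: True, hot: False, gpu: False, open: True, power: False, wind: False, rain: True

Unit clause (~armed) forces armed = False.
In (armed | ~gpu) only ~gpu is left, so gpu = False.
In (gpu | valve) only valve is left, so valve = True.
In (~cold | ~valve) only ~cold is left, so cold = False.
In (cold | rain | ~valve) only rain is left, so rain = True.
In (~power | ~rain) only ~power is left, so power = False.
In (~hot | ~rain) only ~hot is left, so hot = False.
In (armed | open | power) only open is left, so open = True.
Set ready = True.
Set wind = False.
All clauses satisfied.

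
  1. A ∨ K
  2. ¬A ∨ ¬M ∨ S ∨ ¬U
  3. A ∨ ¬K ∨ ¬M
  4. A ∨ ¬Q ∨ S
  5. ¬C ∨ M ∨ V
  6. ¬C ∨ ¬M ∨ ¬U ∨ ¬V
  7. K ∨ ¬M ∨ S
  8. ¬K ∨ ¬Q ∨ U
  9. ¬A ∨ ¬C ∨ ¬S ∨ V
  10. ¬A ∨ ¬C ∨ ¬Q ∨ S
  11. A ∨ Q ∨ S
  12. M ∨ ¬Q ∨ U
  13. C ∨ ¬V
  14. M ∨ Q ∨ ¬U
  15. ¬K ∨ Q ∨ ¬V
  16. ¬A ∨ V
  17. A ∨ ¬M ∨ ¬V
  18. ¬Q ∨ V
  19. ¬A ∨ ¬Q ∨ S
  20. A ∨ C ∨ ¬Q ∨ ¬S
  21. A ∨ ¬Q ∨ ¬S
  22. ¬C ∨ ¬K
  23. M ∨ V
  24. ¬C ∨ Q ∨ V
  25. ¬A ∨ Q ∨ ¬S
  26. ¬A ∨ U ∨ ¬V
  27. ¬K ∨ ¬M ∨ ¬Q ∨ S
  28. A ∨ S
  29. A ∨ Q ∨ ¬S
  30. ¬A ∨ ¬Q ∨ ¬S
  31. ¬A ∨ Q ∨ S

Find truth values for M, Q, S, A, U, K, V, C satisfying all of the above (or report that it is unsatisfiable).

UNSATISFIABLE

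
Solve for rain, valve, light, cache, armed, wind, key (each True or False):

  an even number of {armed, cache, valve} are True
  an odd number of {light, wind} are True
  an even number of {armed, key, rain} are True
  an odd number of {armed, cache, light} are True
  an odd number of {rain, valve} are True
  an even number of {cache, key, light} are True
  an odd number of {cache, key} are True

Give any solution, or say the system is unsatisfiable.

rain=T, valve=F, light=T, cache=F, armed=F, wind=F, key=T

{armed, cache, valve}: 0 true → even ✓
{light, wind}: 1 true → odd ✓
{armed, key, rain}: 2 true → even ✓
{armed, cache, light}: 1 true → odd ✓
{rain, valve}: 1 true → odd ✓
{cache, key, light}: 2 true → even ✓
{cache, key}: 1 true → odd ✓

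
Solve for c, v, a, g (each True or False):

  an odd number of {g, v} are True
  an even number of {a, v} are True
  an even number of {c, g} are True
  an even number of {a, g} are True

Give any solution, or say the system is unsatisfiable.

Unsatisfiable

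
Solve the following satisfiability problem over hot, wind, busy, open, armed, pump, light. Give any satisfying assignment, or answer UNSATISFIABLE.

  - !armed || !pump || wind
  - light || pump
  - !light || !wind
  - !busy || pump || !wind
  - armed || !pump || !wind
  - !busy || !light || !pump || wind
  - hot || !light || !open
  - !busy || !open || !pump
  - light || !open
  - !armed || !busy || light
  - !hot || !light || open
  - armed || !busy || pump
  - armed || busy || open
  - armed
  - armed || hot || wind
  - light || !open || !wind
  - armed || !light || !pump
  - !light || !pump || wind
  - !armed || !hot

hot: False; wind: False; busy: False; open: False; armed: True; pump: False; light: True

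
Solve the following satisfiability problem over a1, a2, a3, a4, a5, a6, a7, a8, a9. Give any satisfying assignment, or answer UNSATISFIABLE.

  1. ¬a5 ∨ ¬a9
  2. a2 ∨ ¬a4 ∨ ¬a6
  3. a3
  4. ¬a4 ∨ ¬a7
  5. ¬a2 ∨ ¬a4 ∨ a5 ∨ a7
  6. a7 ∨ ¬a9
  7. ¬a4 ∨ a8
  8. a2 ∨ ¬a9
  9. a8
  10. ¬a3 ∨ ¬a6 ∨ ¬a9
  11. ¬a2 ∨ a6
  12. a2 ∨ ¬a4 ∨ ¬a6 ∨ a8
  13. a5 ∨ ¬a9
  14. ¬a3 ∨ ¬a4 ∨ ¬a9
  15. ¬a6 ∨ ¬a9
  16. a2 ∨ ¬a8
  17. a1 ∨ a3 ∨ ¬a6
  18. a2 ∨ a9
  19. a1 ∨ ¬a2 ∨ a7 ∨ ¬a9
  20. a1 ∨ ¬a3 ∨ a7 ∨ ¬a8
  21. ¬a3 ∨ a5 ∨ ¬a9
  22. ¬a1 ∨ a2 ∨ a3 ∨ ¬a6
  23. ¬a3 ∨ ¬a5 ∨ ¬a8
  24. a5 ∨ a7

a1: True, a2: True, a3: True, a4: False, a5: False, a6: True, a7: True, a8: True, a9: False

Unit clause (a3) forces a3 = True.
Unit clause (a8) forces a8 = True.
In (a2 ∨ ¬a8) only a2 is left, so a2 = True.
In (¬a3 ∨ ¬a5 ∨ ¬a8) only ¬a5 is left, so a5 = False.
In (a5 ∨ a7) only a7 is left, so a7 = True.
In (¬a4 ∨ ¬a7) only ¬a4 is left, so a4 = False.
In (¬a2 ∨ a6) only a6 is left, so a6 = True.
In (a5 ∨ ¬a9) only ¬a9 is left, so a9 = False.
Set a1 = True.
All clauses satisfied.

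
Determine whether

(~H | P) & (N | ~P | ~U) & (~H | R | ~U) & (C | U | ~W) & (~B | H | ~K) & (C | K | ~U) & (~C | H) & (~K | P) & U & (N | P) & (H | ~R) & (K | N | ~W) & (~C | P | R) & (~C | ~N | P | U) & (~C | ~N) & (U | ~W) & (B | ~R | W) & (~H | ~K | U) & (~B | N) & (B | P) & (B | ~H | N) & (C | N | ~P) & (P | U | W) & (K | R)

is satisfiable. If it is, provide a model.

H = True; P = True; N = True; R = True; W = True; C = False; B = True; K = True; U = True

Unit clause (U) forces U = True.
Set H = True.
  then (~H | P) forces P = True.
  then (N | ~P | ~U) forces N = True.
  then (~H | R | ~U) forces R = True.
  then (~C | ~N) forces C = False.
  then (C | K | ~U) forces K = True.
Set W = True.
Set B = True.
All clauses satisfied.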